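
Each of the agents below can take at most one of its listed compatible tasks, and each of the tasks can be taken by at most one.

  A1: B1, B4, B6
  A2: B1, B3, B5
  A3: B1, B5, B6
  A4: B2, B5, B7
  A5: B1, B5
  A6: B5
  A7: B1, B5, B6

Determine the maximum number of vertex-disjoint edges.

6

Unit-capacity flow: source→left, listed edges, right→sink; max matching = max flow.
Augmenting path A1→B1 (+1); matched 1.
Augmenting path A2→B3 (+1); matched 2.
Augmenting path A3→B5 (+1); matched 3.
Augmenting path A4→B2 (+1); matched 4.
Augmenting path A7→B6 (+1); matched 5.
Augmenting path A5→B1→A1→B4 (+1); matched 6.
No augmenting path remains; maximum matching = 6.
König certificate: {A1, A2, A4, B1, B5, B6} is a vertex cover of size 6 (every listed pair touches it), so no matching can be larger.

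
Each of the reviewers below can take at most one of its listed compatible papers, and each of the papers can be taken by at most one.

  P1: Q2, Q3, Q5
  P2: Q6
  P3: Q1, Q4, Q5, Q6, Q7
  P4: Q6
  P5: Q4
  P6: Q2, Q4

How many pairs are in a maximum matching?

Unit-capacity flow: source→left, listed edges, right→sink; max matching = max flow.
Augmenting path P1→Q2 (+1); matched 1.
Augmenting path P2→Q6 (+1); matched 2.
Augmenting path P3→Q1 (+1); matched 3.
Augmenting path P5→Q4 (+1); matched 4.
Augmenting path P6→Q2→P1→Q3 (+1); matched 5.
No augmenting path remains; maximum matching = 5.
König certificate: {P1, P3, P5, P6, Q6} is a vertex cover of size 5 (every listed pair touches it), so no matching can be larger.

5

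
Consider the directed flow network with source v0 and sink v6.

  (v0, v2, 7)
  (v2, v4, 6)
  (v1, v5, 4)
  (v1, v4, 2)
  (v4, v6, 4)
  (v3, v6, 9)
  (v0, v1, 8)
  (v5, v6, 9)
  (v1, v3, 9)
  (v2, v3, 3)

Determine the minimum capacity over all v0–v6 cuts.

15

Augment v0→v1→v3→v6: bottleneck 8, flow now 8.
Augment v0→v2→v3→v6: bottleneck 1, flow now 9.
Augment v0→v2→v4→v6: bottleneck 4, flow now 13.
Augment v0→v2→v3→v1→v5→v6: bottleneck 2, flow now 15. (uses reverse residual edge)
No augmenting path remains; maximum flow = 15.
By max-flow min-cut, the minimum cut capacity equals the max flow.
In the residual graph, reachable from v0: {v0}.
Min-cut edges: v0→v1 (8), v0→v2 (7); capacity 8 + 7 = 15.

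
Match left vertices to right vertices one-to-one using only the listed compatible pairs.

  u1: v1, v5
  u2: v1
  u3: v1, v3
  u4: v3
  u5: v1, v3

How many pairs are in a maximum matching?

Unit-capacity flow: source→left, listed edges, right→sink; max matching = max flow.
Augmenting path u1→v1 (+1); matched 1.
Augmenting path u3→v3 (+1); matched 2.
Augmenting path u2→v1→u1→v5 (+1); matched 3.
No augmenting path remains; maximum matching = 3.
König certificate: {u1, v1, v3} is a vertex cover of size 3 (every listed pair touches it), so no matching can be larger.

3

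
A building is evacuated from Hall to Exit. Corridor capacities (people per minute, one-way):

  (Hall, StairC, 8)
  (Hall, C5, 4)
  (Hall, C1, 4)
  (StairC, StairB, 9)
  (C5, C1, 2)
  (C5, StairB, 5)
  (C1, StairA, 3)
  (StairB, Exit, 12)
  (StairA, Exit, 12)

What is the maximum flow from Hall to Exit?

15

Augment Hall→StairC→StairB→Exit: bottleneck 8, flow now 8.
Augment Hall→C5→StairB→Exit: bottleneck 4, flow now 12.
Augment Hall→C1→StairA→Exit: bottleneck 3, flow now 15.
No augmenting path remains; maximum flow = 15.
In the residual graph, reachable from Hall: {Hall, C1}.
Min-cut edges: Hall→StairC (8), Hall→C5 (4), C1→StairA (3); capacity 8 + 4 + 3 = 15.
This cut is saturated, so no flow can exceed 15.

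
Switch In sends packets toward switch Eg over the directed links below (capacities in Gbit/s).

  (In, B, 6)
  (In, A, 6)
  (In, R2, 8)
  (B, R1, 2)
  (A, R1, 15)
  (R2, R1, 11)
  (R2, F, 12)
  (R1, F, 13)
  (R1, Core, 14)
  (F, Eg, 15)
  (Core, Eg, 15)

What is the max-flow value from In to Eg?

16

Augment In→R2→F→Eg: bottleneck 8, flow now 8.
Augment In→B→R1→F→Eg: bottleneck 2, flow now 10.
Augment In→A→R1→F→Eg: bottleneck 5, flow now 15.
Augment In→A→R1→Core→Eg: bottleneck 1, flow now 16.
No augmenting path remains; maximum flow = 16.
In the residual graph, reachable from In: {In, B}.
Min-cut edges: In→A (6), In→R2 (8), B→R1 (2); capacity 6 + 8 + 2 = 16.
This cut is saturated, so no flow can exceed 16.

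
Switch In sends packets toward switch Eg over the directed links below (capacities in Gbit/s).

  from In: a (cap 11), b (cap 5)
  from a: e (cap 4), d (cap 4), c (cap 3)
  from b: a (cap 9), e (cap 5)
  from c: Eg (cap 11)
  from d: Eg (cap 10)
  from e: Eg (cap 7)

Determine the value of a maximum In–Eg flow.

14

Augment In→a→c→Eg: bottleneck 3, flow now 3.
Augment In→a→d→Eg: bottleneck 4, flow now 7.
Augment In→a→e→Eg: bottleneck 4, flow now 11.
Augment In→b→e→Eg: bottleneck 3, flow now 14.
No augmenting path remains; maximum flow = 14.
In the residual graph, reachable from In: {In, a, b, e}.
Min-cut edges: a→c (3), a→d (4), e→Eg (7); capacity 3 + 4 + 7 = 14.
This cut is saturated, so no flow can exceed 14.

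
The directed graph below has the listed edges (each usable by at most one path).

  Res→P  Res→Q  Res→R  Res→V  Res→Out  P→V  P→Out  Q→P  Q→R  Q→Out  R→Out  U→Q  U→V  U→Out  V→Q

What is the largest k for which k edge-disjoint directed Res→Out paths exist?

Assign every edge capacity 1; by Menger, the answer equals the max flow.
Path Res→Out (+1); total 1.
Path Res→P→Out (+1); total 2.
Path Res→Q→Out (+1); total 3.
Path Res→R→Out (+1); total 4.
No residual Res→Out path; max flow = 4.
Certifying cut of size 4: {P→Out, Q→Out, R→Out, Res→Out}.

4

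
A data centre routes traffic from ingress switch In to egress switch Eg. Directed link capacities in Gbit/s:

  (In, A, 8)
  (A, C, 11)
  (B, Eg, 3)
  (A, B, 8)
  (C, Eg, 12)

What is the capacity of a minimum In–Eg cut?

8

Augment In→A→B→Eg: bottleneck 3, flow now 3.
Augment In→A→C→Eg: bottleneck 5, flow now 8.
No augmenting path remains; maximum flow = 8.
By max-flow min-cut, the minimum cut capacity equals the max flow.
In the residual graph, reachable from In: {In}.
Min-cut edges: In→A (8); capacity 8 = 8.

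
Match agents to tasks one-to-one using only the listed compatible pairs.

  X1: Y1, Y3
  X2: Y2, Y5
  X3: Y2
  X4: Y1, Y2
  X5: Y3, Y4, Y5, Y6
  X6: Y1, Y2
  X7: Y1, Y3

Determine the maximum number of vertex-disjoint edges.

5

Unit-capacity flow: source→left, listed edges, right→sink; max matching = max flow.
Augmenting path X1→Y1 (+1); matched 1.
Augmenting path X2→Y2 (+1); matched 2.
Augmenting path X5→Y3 (+1); matched 3.
Augmenting path X3→Y2→X2→Y5 (+1); matched 4.
Augmenting path X7→Y3→X5→Y4 (+1); matched 5.
No augmenting path remains; maximum matching = 5.
König certificate: {X2, X5, Y1, Y2, Y3} is a vertex cover of size 5 (every listed pair touches it), so no matching can be larger.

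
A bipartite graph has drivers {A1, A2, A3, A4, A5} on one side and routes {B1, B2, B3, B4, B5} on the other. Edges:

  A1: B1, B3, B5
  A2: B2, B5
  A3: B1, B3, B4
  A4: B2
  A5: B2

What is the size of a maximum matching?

4

Unit-capacity flow: source→left, listed edges, right→sink; max matching = max flow.
Augmenting path A1→B1 (+1); matched 1.
Augmenting path A2→B2 (+1); matched 2.
Augmenting path A3→B3 (+1); matched 3.
Augmenting path A4→B2→A2→B5 (+1); matched 4.
No augmenting path remains; maximum matching = 4.
König certificate: {A1, A2, A3, B2} is a vertex cover of size 4 (every listed pair touches it), so no matching can be larger.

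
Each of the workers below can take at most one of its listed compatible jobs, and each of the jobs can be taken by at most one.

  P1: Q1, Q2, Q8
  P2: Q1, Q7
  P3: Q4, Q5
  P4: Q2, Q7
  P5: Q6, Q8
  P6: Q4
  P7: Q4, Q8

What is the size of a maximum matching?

Unit-capacity flow: source→left, listed edges, right→sink; max matching = max flow.
Augmenting path P1→Q1 (+1); matched 1.
Augmenting path P2→Q7 (+1); matched 2.
Augmenting path P3→Q4 (+1); matched 3.
Augmenting path P4→Q2 (+1); matched 4.
Augmenting path P5→Q6 (+1); matched 5.
Augmenting path P7→Q8 (+1); matched 6.
Augmenting path P6→Q4→P3→Q5 (+1); matched 7.
No augmenting path remains; maximum matching = 7.
König certificate: {P1, P2, P3, P4, P5, P6, P7} is a vertex cover of size 7 (every listed pair touches it), so no matching can be larger.

7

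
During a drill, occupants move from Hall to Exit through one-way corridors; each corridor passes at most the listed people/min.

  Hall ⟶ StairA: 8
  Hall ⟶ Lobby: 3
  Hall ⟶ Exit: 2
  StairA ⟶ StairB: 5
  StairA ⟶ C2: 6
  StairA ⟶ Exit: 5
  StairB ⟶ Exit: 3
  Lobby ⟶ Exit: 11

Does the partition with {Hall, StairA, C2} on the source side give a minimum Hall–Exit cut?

Given cut capacity: 3 + 2 + 5 + 5 = 15.
Augment Hall→Exit: bottleneck 2, flow now 2.
Augment Hall→StairA→Exit: bottleneck 5, flow now 7.
Augment Hall→Lobby→Exit: bottleneck 3, flow now 10.
Augment Hall→StairA→StairB→Exit: bottleneck 3, flow now 13.
No augmenting path remains; maximum flow = 13.
In the residual graph, reachable from Hall: {Hall}.
Min-cut edges: Hall→StairA (8), Hall→Lobby (3), Hall→Exit (2); capacity 8 + 3 + 2 = 13.
Cut capacity 15 exceeds the max flow 13, so it is not minimum.

No — its capacity is 15, but the minimum cut has capacity 13.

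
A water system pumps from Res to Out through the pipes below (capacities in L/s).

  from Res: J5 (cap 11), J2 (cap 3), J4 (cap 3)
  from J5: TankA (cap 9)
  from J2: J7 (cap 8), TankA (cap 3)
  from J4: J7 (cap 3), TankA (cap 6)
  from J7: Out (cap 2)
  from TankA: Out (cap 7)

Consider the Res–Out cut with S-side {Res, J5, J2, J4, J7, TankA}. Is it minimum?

Yes — it is a minimum cut (capacity 9).

Given cut capacity: 2 + 7 = 9.
Augment Res→J5→TankA→Out: bottleneck 7, flow now 7.
Augment Res→J2→J7→Out: bottleneck 2, flow now 9.
No augmenting path remains; maximum flow = 9.
Cut capacity 9 equals the max flow, so it is a minimum cut.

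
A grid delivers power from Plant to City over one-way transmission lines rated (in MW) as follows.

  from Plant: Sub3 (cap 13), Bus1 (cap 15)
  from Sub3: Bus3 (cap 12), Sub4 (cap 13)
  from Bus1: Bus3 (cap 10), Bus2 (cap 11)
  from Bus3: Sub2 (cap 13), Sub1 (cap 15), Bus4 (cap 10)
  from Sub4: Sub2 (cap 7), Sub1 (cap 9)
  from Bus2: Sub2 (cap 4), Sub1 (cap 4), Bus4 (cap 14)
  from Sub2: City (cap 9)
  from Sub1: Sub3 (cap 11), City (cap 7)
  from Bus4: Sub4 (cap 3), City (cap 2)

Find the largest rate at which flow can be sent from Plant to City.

Augment Plant→Sub3→Bus3→Sub2→City: bottleneck 9, flow now 9.
Augment Plant→Sub3→Bus3→Sub1→City: bottleneck 3, flow now 12.
Augment Plant→Sub3→Sub4→Sub1→City: bottleneck 1, flow now 13.
Augment Plant→Bus1→Bus3→Sub1→City: bottleneck 3, flow now 16.
Augment Plant→Bus1→Bus3→Bus4→City: bottleneck 2, flow now 18.
No augmenting path remains; maximum flow = 18.
In the residual graph, reachable from Plant: {Plant, Sub3, Bus1, Bus3, Sub4, Bus2, Sub2, Sub1, Bus4}.
Min-cut edges: Sub2→City (9), Sub1→City (7), Bus4→City (2); capacity 9 + 7 + 2 = 18.
This cut is saturated, so no flow can exceed 18.

18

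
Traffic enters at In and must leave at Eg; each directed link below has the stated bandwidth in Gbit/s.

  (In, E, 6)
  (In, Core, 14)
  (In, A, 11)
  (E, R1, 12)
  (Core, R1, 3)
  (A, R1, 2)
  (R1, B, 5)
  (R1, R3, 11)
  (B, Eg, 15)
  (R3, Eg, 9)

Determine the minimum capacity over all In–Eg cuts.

Augment In→E→R1→B→Eg: bottleneck 5, flow now 5.
Augment In→E→R1→R3→Eg: bottleneck 1, flow now 6.
Augment In→Core→R1→R3→Eg: bottleneck 3, flow now 9.
Augment In→A→R1→R3→Eg: bottleneck 2, flow now 11.
No augmenting path remains; maximum flow = 11.
By max-flow min-cut, the minimum cut capacity equals the max flow.
In the residual graph, reachable from In: {In, Core, A}.
Min-cut edges: In→E (6), Core→R1 (3), A→R1 (2); capacity 6 + 3 + 2 = 11.

11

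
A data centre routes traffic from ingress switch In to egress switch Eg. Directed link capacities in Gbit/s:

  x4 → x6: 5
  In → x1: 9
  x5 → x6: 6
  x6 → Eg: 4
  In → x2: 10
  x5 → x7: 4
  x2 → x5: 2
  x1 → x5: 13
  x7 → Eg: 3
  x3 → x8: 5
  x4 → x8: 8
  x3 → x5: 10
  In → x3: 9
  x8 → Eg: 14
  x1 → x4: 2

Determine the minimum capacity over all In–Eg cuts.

14

Augment In→x3→x8→Eg: bottleneck 5, flow now 5.
Augment In→x1→x4→x6→Eg: bottleneck 2, flow now 7.
Augment In→x1→x5→x6→Eg: bottleneck 2, flow now 9.
Augment In→x1→x5→x7→Eg: bottleneck 3, flow now 12.
Augment In→x1→x5→x6→x4→x8→Eg: bottleneck 2, flow now 14. (uses reverse residual edge)
No augmenting path remains; maximum flow = 14.
By max-flow min-cut, the minimum cut capacity equals the max flow.
In the residual graph, reachable from In: {In, x1, x2, x3, x5, x6, x7}.
Min-cut edges: x1→x4 (2), x3→x8 (5), x6→Eg (4), x7→Eg (3); capacity 2 + 5 + 4 + 3 = 14.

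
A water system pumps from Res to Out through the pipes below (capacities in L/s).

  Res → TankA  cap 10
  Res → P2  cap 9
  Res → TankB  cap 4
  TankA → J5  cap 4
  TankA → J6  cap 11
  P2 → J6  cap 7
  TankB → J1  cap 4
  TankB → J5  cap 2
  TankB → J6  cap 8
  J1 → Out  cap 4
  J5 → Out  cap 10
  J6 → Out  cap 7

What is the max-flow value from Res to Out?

15

Augment Res→TankA→J5→Out: bottleneck 4, flow now 4.
Augment Res→TankA→J6→Out: bottleneck 6, flow now 10.
Augment Res→P2→J6→Out: bottleneck 1, flow now 11.
Augment Res→TankB→J1→Out: bottleneck 4, flow now 15.
No augmenting path remains; maximum flow = 15.
In the residual graph, reachable from Res: {Res, TankA, P2, J6}.
Min-cut edges: Res→TankB (4), TankA→J5 (4), J6→Out (7); capacity 4 + 4 + 7 = 15.
This cut is saturated, so no flow can exceed 15.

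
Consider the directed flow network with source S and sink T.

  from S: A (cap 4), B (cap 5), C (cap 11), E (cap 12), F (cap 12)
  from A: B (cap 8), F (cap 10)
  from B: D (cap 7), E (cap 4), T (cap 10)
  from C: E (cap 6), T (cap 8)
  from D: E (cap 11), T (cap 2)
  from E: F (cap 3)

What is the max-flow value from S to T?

Augment S→B→T: bottleneck 5, flow now 5.
Augment S→C→T: bottleneck 8, flow now 13.
Augment S→A→B→T: bottleneck 4, flow now 17.
No augmenting path remains; maximum flow = 17.
In the residual graph, reachable from S: {S, C, E, F}.
Min-cut edges: S→A (4), S→B (5), C→T (8); capacity 4 + 5 + 8 = 17.
This cut is saturated, so no flow can exceed 17.

17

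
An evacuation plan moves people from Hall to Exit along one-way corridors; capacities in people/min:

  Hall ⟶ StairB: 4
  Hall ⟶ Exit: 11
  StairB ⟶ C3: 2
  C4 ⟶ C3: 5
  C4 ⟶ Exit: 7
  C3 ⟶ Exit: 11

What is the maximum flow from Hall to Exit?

13

Augment Hall→Exit: bottleneck 11, flow now 11.
Augment Hall→StairB→C3→Exit: bottleneck 2, flow now 13.
No augmenting path remains; maximum flow = 13.
In the residual graph, reachable from Hall: {Hall, StairB}.
Min-cut edges: Hall→Exit (11), StairB→C3 (2); capacity 11 + 2 = 13.
This cut is saturated, so no flow can exceed 13.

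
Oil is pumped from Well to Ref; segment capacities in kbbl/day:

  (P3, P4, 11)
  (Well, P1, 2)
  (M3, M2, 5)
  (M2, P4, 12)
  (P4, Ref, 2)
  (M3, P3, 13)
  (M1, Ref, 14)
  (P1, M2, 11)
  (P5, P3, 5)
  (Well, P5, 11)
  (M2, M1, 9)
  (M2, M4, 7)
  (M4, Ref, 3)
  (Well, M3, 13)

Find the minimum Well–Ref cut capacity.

9

Augment Well→P5→P3→P4→Ref: bottleneck 2, flow now 2.
Augment Well→M3→M2→M4→Ref: bottleneck 3, flow now 5.
Augment Well→M3→M2→M1→Ref: bottleneck 2, flow now 7.
Augment Well→P1→M2→M1→Ref: bottleneck 2, flow now 9.
No augmenting path remains; maximum flow = 9.
By max-flow min-cut, the minimum cut capacity equals the max flow.
In the residual graph, reachable from Well: {Well, P5, M3, P3, P4}.
Min-cut edges: Well→P1 (2), M3→M2 (5), P4→Ref (2); capacity 2 + 5 + 2 = 9.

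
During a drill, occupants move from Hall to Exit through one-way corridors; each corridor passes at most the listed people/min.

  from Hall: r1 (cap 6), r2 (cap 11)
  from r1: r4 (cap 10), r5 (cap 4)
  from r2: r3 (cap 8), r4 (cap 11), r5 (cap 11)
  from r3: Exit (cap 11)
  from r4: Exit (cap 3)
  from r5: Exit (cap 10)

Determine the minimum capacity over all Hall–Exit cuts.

17

Augment Hall→r1→r4→Exit: bottleneck 3, flow now 3.
Augment Hall→r1→r5→Exit: bottleneck 3, flow now 6.
Augment Hall→r2→r3→Exit: bottleneck 8, flow now 14.
Augment Hall→r2→r5→Exit: bottleneck 3, flow now 17.
No augmenting path remains; maximum flow = 17.
By max-flow min-cut, the minimum cut capacity equals the max flow.
In the residual graph, reachable from Hall: {Hall}.
Min-cut edges: Hall→r1 (6), Hall→r2 (11); capacity 6 + 11 = 17.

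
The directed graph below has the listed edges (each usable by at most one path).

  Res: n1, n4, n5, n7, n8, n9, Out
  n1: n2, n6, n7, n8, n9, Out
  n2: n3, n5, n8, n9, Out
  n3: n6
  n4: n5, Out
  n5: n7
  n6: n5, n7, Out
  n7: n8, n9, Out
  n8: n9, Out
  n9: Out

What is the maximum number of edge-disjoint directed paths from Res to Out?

6

Assign every edge capacity 1; by Menger, the answer equals the max flow.
Path Res→Out (+1); total 1.
Path Res→n1→Out (+1); total 2.
Path Res→n4→Out (+1); total 3.
Path Res→n7→Out (+1); total 4.
Path Res→n8→Out (+1); total 5.
Path Res→n9→Out (+1); total 6.
No residual Res→Out path; max flow = 6.
Certifying cut of size 6: {Res→Out, Res→n1, Res→n4, n7→Out, n8→Out, n9→Out}.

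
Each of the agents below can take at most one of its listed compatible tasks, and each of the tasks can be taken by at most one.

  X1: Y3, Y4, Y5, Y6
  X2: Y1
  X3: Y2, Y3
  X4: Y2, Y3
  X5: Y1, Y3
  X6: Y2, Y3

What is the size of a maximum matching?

4

Unit-capacity flow: source→left, listed edges, right→sink; max matching = max flow.
Augmenting path X1→Y3 (+1); matched 1.
Augmenting path X2→Y1 (+1); matched 2.
Augmenting path X3→Y2 (+1); matched 3.
Augmenting path X4→Y3→X1→Y4 (+1); matched 4.
No augmenting path remains; maximum matching = 4.
König certificate: {X1, Y1, Y2, Y3} is a vertex cover of size 4 (every listed pair touches it), so no matching can be larger.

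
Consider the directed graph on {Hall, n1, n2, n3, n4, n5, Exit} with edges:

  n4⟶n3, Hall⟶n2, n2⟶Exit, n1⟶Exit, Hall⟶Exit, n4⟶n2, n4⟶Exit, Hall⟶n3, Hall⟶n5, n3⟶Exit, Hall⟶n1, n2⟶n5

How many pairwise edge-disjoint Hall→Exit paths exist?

Assign every edge capacity 1; by Menger, the answer equals the max flow.
Path Hall→Exit (+1); total 1.
Path Hall→n1→Exit (+1); total 2.
Path Hall→n2→Exit (+1); total 3.
Path Hall→n3→Exit (+1); total 4.
No residual Hall→Exit path; max flow = 4.
Certifying cut of size 4: {Hall→Exit, Hall→n1, Hall→n2, Hall→n3}.

4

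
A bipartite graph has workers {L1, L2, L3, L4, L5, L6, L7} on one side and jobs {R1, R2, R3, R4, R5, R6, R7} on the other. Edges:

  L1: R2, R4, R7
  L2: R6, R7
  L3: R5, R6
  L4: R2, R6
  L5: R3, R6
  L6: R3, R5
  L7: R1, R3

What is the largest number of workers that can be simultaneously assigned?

Unit-capacity flow: source→left, listed edges, right→sink; max matching = max flow.
Augmenting path L1→R2 (+1); matched 1.
Augmenting path L2→R6 (+1); matched 2.
Augmenting path L3→R5 (+1); matched 3.
Augmenting path L5→R3 (+1); matched 4.
Augmenting path L7→R1 (+1); matched 5.
Augmenting path L4→R2→L1→R4 (+1); matched 6.
Augmenting path L6→R3→L5→R6→L2→R7 (+1); matched 7.
No augmenting path remains; maximum matching = 7.
König certificate: {L1, L2, L3, L4, L5, L6, L7} is a vertex cover of size 7 (every listed pair touches it), so no matching can be larger.

7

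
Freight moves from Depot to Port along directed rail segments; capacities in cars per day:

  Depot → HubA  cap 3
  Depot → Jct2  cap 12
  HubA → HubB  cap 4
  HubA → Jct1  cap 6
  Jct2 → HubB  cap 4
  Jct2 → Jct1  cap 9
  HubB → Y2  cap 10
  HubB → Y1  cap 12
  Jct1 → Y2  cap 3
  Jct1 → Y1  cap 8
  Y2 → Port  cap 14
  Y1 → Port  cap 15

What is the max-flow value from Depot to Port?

Augment Depot→HubA→HubB→Y2→Port: bottleneck 3, flow now 3.
Augment Depot→Jct2→HubB→Y2→Port: bottleneck 4, flow now 7.
Augment Depot→Jct2→Jct1→Y2→Port: bottleneck 3, flow now 10.
Augment Depot→Jct2→Jct1→Y1→Port: bottleneck 5, flow now 15.
No augmenting path remains; maximum flow = 15.
In the residual graph, reachable from Depot: {Depot}.
Min-cut edges: Depot→HubA (3), Depot→Jct2 (12); capacity 3 + 12 = 15.
This cut is saturated, so no flow can exceed 15.

15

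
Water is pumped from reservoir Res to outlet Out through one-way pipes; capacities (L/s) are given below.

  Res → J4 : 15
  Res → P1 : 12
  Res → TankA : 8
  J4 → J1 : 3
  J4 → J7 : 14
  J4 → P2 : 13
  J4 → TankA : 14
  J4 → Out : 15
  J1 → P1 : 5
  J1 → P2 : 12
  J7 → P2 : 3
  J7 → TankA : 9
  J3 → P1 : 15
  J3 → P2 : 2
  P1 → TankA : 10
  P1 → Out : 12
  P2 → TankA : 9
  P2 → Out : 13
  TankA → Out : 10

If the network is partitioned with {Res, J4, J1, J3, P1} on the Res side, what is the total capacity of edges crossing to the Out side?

Edges leaving {Res, J4, J1, J3, P1}: Res→TankA (8), J4→J7 (14), J4→P2 (13), J4→TankA (14), J4→Out (15), J1→P2 (12), J3→P2 (2), P1→TankA (10), P1→Out (12).
Cut capacity = 8 + 14 + 13 + 14 + 15 + 12 + 2 + 10 + 12 = 100.

100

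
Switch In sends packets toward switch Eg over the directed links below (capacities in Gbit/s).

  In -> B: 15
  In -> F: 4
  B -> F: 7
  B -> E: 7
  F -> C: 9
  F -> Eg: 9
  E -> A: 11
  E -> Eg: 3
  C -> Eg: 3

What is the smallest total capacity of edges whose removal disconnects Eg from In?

Augment In→F→Eg: bottleneck 4, flow now 4.
Augment In→B→F→Eg: bottleneck 5, flow now 9.
Augment In→B→E→Eg: bottleneck 3, flow now 12.
Augment In→B→F→C→Eg: bottleneck 2, flow now 14.
No augmenting path remains; maximum flow = 14.
By max-flow min-cut, the minimum cut capacity equals the max flow.
In the residual graph, reachable from In: {In, B, E, A}.
Min-cut edges: In→F (4), B→F (7), E→Eg (3); capacity 4 + 7 + 3 = 14.

14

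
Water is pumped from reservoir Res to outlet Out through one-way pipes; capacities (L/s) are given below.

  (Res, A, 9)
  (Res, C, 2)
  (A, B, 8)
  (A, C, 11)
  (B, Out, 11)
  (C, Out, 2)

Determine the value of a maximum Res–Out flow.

10

Augment Res→C→Out: bottleneck 2, flow now 2.
Augment Res→A→B→Out: bottleneck 8, flow now 10.
No augmenting path remains; maximum flow = 10.
In the residual graph, reachable from Res: {Res, A, C}.
Min-cut edges: A→B (8), C→Out (2); capacity 8 + 2 = 10.
This cut is saturated, so no flow can exceed 10.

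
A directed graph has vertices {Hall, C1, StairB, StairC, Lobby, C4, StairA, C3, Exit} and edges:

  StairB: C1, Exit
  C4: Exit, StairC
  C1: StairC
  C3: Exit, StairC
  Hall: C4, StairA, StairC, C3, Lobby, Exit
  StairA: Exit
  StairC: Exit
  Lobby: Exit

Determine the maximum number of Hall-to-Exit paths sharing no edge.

6

Assign every edge capacity 1; by Menger, the answer equals the max flow.
Path Hall→Exit (+1); total 1.
Path Hall→StairC→Exit (+1); total 2.
Path Hall→Lobby→Exit (+1); total 3.
Path Hall→C4→Exit (+1); total 4.
Path Hall→StairA→Exit (+1); total 5.
Path Hall→C3→Exit (+1); total 6.
No residual Hall→Exit path; max flow = 6.
Certifying cut of size 6: {Hall→C3, Hall→C4, Hall→Exit, Hall→Lobby, Hall→StairA, Hall→StairC}.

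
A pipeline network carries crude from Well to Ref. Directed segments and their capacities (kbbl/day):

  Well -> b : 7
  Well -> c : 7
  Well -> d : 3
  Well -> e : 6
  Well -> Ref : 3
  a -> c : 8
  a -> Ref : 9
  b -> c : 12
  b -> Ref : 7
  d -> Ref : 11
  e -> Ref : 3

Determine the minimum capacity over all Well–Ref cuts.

16

Augment Well→Ref: bottleneck 3, flow now 3.
Augment Well→b→Ref: bottleneck 7, flow now 10.
Augment Well→d→Ref: bottleneck 3, flow now 13.
Augment Well→e→Ref: bottleneck 3, flow now 16.
No augmenting path remains; maximum flow = 16.
By max-flow min-cut, the minimum cut capacity equals the max flow.
In the residual graph, reachable from Well: {Well, c, e}.
Min-cut edges: Well→b (7), Well→d (3), Well→Ref (3), e→Ref (3); capacity 7 + 3 + 3 + 3 = 16.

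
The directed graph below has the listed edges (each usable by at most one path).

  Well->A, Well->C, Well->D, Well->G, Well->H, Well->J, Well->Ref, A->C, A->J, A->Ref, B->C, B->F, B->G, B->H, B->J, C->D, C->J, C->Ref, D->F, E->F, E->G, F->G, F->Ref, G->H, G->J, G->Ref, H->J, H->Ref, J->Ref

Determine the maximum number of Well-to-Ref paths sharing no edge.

7

Assign every edge capacity 1; by Menger, the answer equals the max flow.
Path Well→Ref (+1); total 1.
Path Well→A→Ref (+1); total 2.
Path Well→C→Ref (+1); total 3.
Path Well→G→Ref (+1); total 4.
Path Well→H→Ref (+1); total 5.
Path Well→J→Ref (+1); total 6.
Path Well→D→F→Ref (+1); total 7.
No residual Well→Ref path; max flow = 7.
Certifying cut of size 7: {Well→A, Well→C, Well→D, Well→G, Well→H, Well→J, Well→Ref}.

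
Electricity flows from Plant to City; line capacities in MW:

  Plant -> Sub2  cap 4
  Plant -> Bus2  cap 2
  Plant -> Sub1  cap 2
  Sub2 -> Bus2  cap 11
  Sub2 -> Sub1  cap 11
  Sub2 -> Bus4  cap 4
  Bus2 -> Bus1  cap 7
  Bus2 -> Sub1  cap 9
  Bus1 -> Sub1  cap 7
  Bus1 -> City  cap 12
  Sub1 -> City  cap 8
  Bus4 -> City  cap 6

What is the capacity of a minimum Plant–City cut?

Augment Plant→Sub1→City: bottleneck 2, flow now 2.
Augment Plant→Sub2→Sub1→City: bottleneck 4, flow now 6.
Augment Plant→Bus2→Bus1→City: bottleneck 2, flow now 8.
No augmenting path remains; maximum flow = 8.
By max-flow min-cut, the minimum cut capacity equals the max flow.
In the residual graph, reachable from Plant: {Plant}.
Min-cut edges: Plant→Sub2 (4), Plant→Bus2 (2), Plant→Sub1 (2); capacity 4 + 2 + 2 = 8.

8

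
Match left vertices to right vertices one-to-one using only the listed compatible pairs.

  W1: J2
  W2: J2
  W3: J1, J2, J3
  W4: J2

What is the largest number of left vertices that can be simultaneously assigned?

Unit-capacity flow: source→left, listed edges, right→sink; max matching = max flow.
Augmenting path W1→J2 (+1); matched 1.
Augmenting path W3→J1 (+1); matched 2.
No augmenting path remains; maximum matching = 2.
König certificate: {W3, J2} is a vertex cover of size 2 (every listed pair touches it), so no matching can be larger.

2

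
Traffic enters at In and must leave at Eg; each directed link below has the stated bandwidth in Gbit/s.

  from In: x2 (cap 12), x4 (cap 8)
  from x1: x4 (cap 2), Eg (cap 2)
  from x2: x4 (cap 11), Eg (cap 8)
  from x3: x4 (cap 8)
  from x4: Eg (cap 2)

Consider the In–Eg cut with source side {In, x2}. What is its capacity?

Edges leaving {In, x2}: In→x4 (8), x2→x4 (11), x2→Eg (8).
Cut capacity = 8 + 11 + 8 = 27.

27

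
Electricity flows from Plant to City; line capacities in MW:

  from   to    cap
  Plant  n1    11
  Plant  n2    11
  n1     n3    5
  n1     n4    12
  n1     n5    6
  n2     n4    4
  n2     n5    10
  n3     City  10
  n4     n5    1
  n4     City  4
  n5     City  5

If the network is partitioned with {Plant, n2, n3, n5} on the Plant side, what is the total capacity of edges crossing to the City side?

30

Edges leaving {Plant, n2, n3, n5}: Plant→n1 (11), n2→n4 (4), n3→City (10), n5→City (5).
Cut capacity = 11 + 4 + 10 + 5 = 30.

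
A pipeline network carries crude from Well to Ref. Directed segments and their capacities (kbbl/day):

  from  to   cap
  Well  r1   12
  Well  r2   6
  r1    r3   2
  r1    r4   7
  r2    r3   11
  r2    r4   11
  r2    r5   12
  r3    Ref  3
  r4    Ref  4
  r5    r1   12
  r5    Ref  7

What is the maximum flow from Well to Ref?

Augment Well→r1→r3→Ref: bottleneck 2, flow now 2.
Augment Well→r1→r4→Ref: bottleneck 4, flow now 6.
Augment Well→r2→r3→Ref: bottleneck 1, flow now 7.
Augment Well→r2→r5→Ref: bottleneck 5, flow now 12.
No augmenting path remains; maximum flow = 12.
In the residual graph, reachable from Well: {Well, r1, r4}.
Min-cut edges: Well→r2 (6), r1→r3 (2), r4→Ref (4); capacity 6 + 2 + 4 = 12.
This cut is saturated, so no flow can exceed 12.

12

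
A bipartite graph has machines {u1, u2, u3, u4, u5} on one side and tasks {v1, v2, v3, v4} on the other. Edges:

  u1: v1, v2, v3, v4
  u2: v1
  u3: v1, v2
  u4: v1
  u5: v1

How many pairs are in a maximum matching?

3

Unit-capacity flow: source→left, listed edges, right→sink; max matching = max flow.
Augmenting path u1→v1 (+1); matched 1.
Augmenting path u3→v2 (+1); matched 2.
Augmenting path u2→v1→u1→v3 (+1); matched 3.
No augmenting path remains; maximum matching = 3.
König certificate: {u1, u3, v1} is a vertex cover of size 3 (every listed pair touches it), so no matching can be larger.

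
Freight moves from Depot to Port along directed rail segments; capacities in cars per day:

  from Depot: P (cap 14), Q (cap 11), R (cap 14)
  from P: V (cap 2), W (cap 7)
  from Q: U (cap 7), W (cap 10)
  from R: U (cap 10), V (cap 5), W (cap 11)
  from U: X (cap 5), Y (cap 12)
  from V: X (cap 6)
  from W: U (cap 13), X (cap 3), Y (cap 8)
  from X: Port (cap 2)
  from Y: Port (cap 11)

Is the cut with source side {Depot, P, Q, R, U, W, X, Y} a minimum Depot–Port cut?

Given cut capacity: 2 + 5 + 2 + 11 = 20.
Augment Depot→P→V→X→Port: bottleneck 2, flow now 2.
Augment Depot→P→W→Y→Port: bottleneck 7, flow now 9.
Augment Depot→Q→U→Y→Port: bottleneck 4, flow now 13.
No augmenting path remains; maximum flow = 13.
In the residual graph, reachable from Depot: {Depot, P, Q, R, U, V, W, X, Y}.
Min-cut edges: X→Port (2), Y→Port (11); capacity 2 + 11 = 13.
Cut capacity 20 exceeds the max flow 13, so it is not minimum.

No — its capacity is 20, but the minimum cut has capacity 13.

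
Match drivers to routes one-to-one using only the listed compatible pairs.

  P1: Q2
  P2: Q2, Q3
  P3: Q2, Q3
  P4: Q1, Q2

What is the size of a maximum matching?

Unit-capacity flow: source→left, listed edges, right→sink; max matching = max flow.
Augmenting path P1→Q2 (+1); matched 1.
Augmenting path P2→Q3 (+1); matched 2.
Augmenting path P4→Q1 (+1); matched 3.
No augmenting path remains; maximum matching = 3.
König certificate: {P4, Q2, Q3} is a vertex cover of size 3 (every listed pair touches it), so no matching can be larger.

3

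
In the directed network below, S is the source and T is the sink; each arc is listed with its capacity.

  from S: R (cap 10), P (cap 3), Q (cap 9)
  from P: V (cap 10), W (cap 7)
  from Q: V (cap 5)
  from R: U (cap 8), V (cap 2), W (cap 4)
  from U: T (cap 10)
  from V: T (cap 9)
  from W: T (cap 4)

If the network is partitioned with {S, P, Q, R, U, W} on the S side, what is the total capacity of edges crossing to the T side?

31

Edges leaving {S, P, Q, R, U, W}: P→V (10), Q→V (5), R→V (2), U→T (10), W→T (4).
Cut capacity = 10 + 5 + 2 + 10 + 4 = 31.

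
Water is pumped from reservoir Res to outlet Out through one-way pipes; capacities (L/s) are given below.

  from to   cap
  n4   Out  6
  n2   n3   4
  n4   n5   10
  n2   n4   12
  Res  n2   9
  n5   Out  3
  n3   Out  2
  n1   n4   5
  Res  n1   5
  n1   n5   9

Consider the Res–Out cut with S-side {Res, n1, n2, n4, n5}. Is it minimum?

No — its capacity is 13, but the minimum cut has capacity 11.

Given cut capacity: 4 + 6 + 3 = 13.
Augment Res→n1→n4→Out: bottleneck 5, flow now 5.
Augment Res→n2→n3→Out: bottleneck 2, flow now 7.
Augment Res→n2→n4→Out: bottleneck 1, flow now 8.
Augment Res→n2→n4→n5→Out: bottleneck 3, flow now 11.
No augmenting path remains; maximum flow = 11.
In the residual graph, reachable from Res: {Res, n1, n2, n3, n4, n5}.
Min-cut edges: n3→Out (2), n4→Out (6), n5→Out (3); capacity 2 + 6 + 3 = 11.
Cut capacity 13 exceeds the max flow 11, so it is not minimum.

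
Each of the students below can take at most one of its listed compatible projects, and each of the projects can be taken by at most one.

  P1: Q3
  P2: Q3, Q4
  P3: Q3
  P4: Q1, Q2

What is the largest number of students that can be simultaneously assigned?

3

Unit-capacity flow: source→left, listed edges, right→sink; max matching = max flow.
Augmenting path P1→Q3 (+1); matched 1.
Augmenting path P2→Q4 (+1); matched 2.
Augmenting path P4→Q1 (+1); matched 3.
No augmenting path remains; maximum matching = 3.
König certificate: {P2, P4, Q3} is a vertex cover of size 3 (every listed pair touches it), so no matching can be larger.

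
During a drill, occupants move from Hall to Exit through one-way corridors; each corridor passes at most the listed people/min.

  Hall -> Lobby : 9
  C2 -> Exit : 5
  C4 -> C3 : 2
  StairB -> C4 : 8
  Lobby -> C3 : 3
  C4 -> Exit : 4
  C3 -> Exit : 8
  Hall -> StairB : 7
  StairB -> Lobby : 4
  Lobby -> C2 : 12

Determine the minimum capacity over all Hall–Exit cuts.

14

Augment Hall→Lobby→C2→Exit: bottleneck 5, flow now 5.
Augment Hall→Lobby→C3→Exit: bottleneck 3, flow now 8.
Augment Hall→StairB→C4→Exit: bottleneck 4, flow now 12.
Augment Hall→StairB→C4→C3→Exit: bottleneck 2, flow now 14.
No augmenting path remains; maximum flow = 14.
By max-flow min-cut, the minimum cut capacity equals the max flow.
In the residual graph, reachable from Hall: {Hall, Lobby, StairB, C4, C2}.
Min-cut edges: Lobby→C3 (3), C4→C3 (2), C4→Exit (4), C2→Exit (5); capacity 3 + 2 + 4 + 5 = 14.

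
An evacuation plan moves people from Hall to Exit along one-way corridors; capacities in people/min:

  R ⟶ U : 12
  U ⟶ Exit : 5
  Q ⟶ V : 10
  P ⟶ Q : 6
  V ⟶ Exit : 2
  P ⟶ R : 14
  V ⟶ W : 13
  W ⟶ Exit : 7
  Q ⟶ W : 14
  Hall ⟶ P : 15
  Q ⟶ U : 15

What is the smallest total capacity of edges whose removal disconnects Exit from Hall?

Augment Hall→P→Q→U→Exit: bottleneck 5, flow now 5.
Augment Hall→P→Q→V→Exit: bottleneck 1, flow now 6.
Augment Hall→P→R→U→Q→V→Exit: bottleneck 1, flow now 7. (uses reverse residual edge)
Augment Hall→P→R→U→Q→W→Exit: bottleneck 4, flow now 11. (uses reverse residual edge)
No augmenting path remains; maximum flow = 11.
By max-flow min-cut, the minimum cut capacity equals the max flow.
In the residual graph, reachable from Hall: {Hall, P, R, U}.
Min-cut edges: P→Q (6), U→Exit (5); capacity 6 + 5 = 11.

11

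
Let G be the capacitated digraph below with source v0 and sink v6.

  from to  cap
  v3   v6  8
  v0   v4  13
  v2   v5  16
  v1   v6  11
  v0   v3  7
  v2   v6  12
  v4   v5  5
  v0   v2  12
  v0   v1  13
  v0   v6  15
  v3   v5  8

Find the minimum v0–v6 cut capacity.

45

Augment v0→v6: bottleneck 15, flow now 15.
Augment v0→v1→v6: bottleneck 11, flow now 26.
Augment v0→v2→v6: bottleneck 12, flow now 38.
Augment v0→v3→v6: bottleneck 7, flow now 45.
No augmenting path remains; maximum flow = 45.
By max-flow min-cut, the minimum cut capacity equals the max flow.
In the residual graph, reachable from v0: {v0, v1, v4, v5}.
Min-cut edges: v0→v2 (12), v0→v3 (7), v0→v6 (15), v1→v6 (11); capacity 12 + 7 + 15 + 11 = 45.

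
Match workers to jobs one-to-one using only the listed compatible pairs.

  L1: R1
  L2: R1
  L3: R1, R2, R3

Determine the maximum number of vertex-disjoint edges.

Unit-capacity flow: source→left, listed edges, right→sink; max matching = max flow.
Augmenting path L1→R1 (+1); matched 1.
Augmenting path L3→R2 (+1); matched 2.
No augmenting path remains; maximum matching = 2.
König certificate: {L3, R1} is a vertex cover of size 2 (every listed pair touches it), so no matching can be larger.

2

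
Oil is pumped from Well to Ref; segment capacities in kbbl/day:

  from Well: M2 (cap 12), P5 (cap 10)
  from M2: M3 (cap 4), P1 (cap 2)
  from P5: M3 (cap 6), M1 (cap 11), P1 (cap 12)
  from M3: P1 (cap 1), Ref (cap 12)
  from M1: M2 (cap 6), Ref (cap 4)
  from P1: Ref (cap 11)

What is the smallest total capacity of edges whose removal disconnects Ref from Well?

Augment Well→M2→M3→Ref: bottleneck 4, flow now 4.
Augment Well→M2→P1→Ref: bottleneck 2, flow now 6.
Augment Well→P5→M3→Ref: bottleneck 6, flow now 12.
Augment Well→P5→M1→Ref: bottleneck 4, flow now 16.
No augmenting path remains; maximum flow = 16.
By max-flow min-cut, the minimum cut capacity equals the max flow.
In the residual graph, reachable from Well: {Well, M2}.
Min-cut edges: Well→P5 (10), M2→M3 (4), M2→P1 (2); capacity 10 + 4 + 2 = 16.

16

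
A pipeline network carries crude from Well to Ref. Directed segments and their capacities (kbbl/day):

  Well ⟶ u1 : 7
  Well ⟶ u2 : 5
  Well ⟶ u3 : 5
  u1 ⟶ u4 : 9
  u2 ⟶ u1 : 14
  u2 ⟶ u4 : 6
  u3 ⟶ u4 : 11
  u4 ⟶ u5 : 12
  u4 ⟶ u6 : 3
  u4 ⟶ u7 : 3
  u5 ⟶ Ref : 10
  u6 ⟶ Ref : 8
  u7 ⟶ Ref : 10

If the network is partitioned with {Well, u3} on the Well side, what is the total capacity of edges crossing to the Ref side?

Edges leaving {Well, u3}: Well→u1 (7), Well→u2 (5), u3→u4 (11).
Cut capacity = 7 + 5 + 11 = 23.

23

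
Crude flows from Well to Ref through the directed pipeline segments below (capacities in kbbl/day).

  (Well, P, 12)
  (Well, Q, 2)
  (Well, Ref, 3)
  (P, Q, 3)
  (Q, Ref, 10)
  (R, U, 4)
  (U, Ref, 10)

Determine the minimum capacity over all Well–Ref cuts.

Augment Well→Ref: bottleneck 3, flow now 3.
Augment Well→Q→Ref: bottleneck 2, flow now 5.
Augment Well→P→Q→Ref: bottleneck 3, flow now 8.
No augmenting path remains; maximum flow = 8.
By max-flow min-cut, the minimum cut capacity equals the max flow.
In the residual graph, reachable from Well: {Well, P}.
Min-cut edges: Well→Q (2), Well→Ref (3), P→Q (3); capacity 2 + 3 + 3 = 8.

8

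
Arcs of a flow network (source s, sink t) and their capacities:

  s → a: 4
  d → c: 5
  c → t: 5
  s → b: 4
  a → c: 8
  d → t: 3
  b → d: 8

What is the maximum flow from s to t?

8

Augment s→a→c→t: bottleneck 4, flow now 4.
Augment s→b→d→t: bottleneck 3, flow now 7.
Augment s→b→d→c→t: bottleneck 1, flow now 8.
No augmenting path remains; maximum flow = 8.
In the residual graph, reachable from s: {s}.
Min-cut edges: s→a (4), s→b (4); capacity 4 + 4 = 8.
This cut is saturated, so no flow can exceed 8.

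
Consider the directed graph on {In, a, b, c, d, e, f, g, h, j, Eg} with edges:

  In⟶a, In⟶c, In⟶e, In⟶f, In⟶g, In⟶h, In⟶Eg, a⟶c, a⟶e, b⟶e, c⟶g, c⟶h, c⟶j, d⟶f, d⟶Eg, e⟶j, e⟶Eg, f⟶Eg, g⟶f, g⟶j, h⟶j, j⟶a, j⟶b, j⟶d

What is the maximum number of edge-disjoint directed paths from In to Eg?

Assign every edge capacity 1; by Menger, the answer equals the max flow.
Path In→Eg (+1); total 1.
Path In→e→Eg (+1); total 2.
Path In→f→Eg (+1); total 3.
Path In→c→j→d→Eg (+1); total 4.
No residual In→Eg path; max flow = 4.
Certifying cut of size 4: {In→Eg, e→Eg, f→Eg, j→d}.

4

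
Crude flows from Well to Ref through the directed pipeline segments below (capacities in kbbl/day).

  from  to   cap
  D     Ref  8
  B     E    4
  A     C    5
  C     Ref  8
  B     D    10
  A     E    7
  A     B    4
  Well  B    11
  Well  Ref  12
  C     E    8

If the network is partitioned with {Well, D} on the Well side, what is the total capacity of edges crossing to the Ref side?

Edges leaving {Well, D}: Well→B (11), Well→Ref (12), D→Ref (8).
Cut capacity = 11 + 12 + 8 = 31.

31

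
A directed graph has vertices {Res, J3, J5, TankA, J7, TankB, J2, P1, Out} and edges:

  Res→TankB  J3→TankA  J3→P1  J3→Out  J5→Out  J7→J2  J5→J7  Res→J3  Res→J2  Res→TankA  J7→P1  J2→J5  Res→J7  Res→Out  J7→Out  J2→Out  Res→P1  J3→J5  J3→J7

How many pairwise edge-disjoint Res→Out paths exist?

4

Assign every edge capacity 1; by Menger, the answer equals the max flow.
Path Res→Out (+1); total 1.
Path Res→J3→Out (+1); total 2.
Path Res→J7→Out (+1); total 3.
Path Res→J2→Out (+1); total 4.
No residual Res→Out path; max flow = 4.
Certifying cut of size 4: {Res→J2, Res→J3, Res→J7, Res→Out}.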